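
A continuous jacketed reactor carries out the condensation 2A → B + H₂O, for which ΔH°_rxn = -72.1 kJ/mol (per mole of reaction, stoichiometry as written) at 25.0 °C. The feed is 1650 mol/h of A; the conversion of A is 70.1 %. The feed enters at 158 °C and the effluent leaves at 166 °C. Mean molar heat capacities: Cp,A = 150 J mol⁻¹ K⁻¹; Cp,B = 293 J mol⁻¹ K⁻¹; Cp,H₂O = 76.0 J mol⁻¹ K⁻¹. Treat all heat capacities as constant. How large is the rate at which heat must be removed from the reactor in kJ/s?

Extent of reaction ξ = 0.701 × 1650 / 2 = 578.32 mol/h
Reaction term: ξ·ΔH°_rxn = 578.32 × -72.1 = -41697 kJ/h
Sensible, feed 158→25 °C: -32918 kJ/h
Outlet flows (mol/h): A 493.35, B 578.32, H₂O 578.32
Sensible, products 25→166 °C: 40524 kJ/h
Q = ΔH = -34091 kJ/h = -9.4696 kW
Heat removed = 9.4696 kJ/s

Q_out = 9.47 kJ/s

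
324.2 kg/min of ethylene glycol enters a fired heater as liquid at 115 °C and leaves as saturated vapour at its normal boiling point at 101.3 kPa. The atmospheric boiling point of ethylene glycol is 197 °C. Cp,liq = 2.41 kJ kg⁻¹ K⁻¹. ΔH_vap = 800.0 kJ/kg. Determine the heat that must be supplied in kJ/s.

liquid 115→197 °C: 197.62 kJ/kg
vaporisation at 197 °C: 800 kJ/kg
Δh = 197.62 + 800 = 997.62 kJ/kg
Q = ṁ·Δh = 324.2 kg/min × 997.62 kJ/kg = 323430 kJ/min
|Q| = 5390.5 kW

Q = 5390 kJ/s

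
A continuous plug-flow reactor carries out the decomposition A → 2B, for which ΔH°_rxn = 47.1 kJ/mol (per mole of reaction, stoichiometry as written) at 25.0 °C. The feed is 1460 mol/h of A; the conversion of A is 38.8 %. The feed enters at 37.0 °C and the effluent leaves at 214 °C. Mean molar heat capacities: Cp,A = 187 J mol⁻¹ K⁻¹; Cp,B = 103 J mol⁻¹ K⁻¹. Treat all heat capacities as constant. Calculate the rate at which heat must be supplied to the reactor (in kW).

Extent of reaction ξ = 0.388 × 1460 = 566.48 mol/h
Reaction term: ξ·ΔH°_rxn = 566.48 × 47.1 = 26681 kJ/h
Sensible, feed 37.0→25 °C: -3276.2 kJ/h
Outlet flows (mol/h): A 893.52, B 1133
Sensible, products 25→214 °C: 53635 kJ/h
Q = ΔH = 77040 kJ/h = 21.4 kW
Heat supplied = 21.4 kW

Q_in = 21.4 kW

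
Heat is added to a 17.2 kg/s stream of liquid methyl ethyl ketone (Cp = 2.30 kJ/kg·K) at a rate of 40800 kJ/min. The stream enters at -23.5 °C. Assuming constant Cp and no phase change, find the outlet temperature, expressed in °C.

T_out = -6.31 °C

Q = 40800 kJ/min = 680 kJ/s
ΔT = Q/(ṁ·Cp) = 680/(17.2×2.30) = 17.189 K
T_out = -23.5 + 17.189 = -6.3109 °C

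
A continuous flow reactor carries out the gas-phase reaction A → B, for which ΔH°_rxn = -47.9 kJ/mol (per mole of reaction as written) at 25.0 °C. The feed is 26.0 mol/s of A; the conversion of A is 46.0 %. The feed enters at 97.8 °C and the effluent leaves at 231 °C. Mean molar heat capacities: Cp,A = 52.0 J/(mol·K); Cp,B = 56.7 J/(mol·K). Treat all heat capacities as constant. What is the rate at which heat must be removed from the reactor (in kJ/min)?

Q_out = 22900 kJ/min

Extent of reaction ξ = 0.460 × 26.0 = 11.96 mol/s
Reaction term: ξ·ΔH°_rxn = 11.96 × -47.9 = -572.88 kJ/s
Sensible, feed 97.8→25 °C: -98.426 kJ/s
Outlet flows (mol/s): A 14.04, B 11.96
Sensible, products 25→231 °C: 290.09 kJ/s
Q = ΔH = -381.22 kJ/s = -381.22 kW
Heat removed = 22873 kJ/min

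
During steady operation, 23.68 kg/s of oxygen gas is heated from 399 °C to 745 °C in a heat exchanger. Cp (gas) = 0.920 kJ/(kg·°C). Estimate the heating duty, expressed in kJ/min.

Q = 452000 kJ/min

Q = ṁ·Cp·ΔT = 23.68 × 0.920 × (745 − 399) = 7537.8 kJ/s
Heating duty = 452270 kJ/min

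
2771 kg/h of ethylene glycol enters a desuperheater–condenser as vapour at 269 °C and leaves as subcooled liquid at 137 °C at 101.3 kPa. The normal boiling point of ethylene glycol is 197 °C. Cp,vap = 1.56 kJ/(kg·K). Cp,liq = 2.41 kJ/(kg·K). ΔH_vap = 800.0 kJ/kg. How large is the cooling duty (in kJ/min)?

vapour 269→197 °C: -112.32 kJ/kg
condensation at 197 °C: -800 kJ/kg
liquid 197→137 °C: -144.6 kJ/kg
Δh = -112.32 + -800 + -144.6 = -1056.9 kJ/kg
Q = ṁ·Δh = 2771 kg/h × -1056.9 kJ/kg = -2.9287e+06 kJ/h
|Q| = 813.53 kW = 48812 kJ/min

Q_c = 48800 kJ/min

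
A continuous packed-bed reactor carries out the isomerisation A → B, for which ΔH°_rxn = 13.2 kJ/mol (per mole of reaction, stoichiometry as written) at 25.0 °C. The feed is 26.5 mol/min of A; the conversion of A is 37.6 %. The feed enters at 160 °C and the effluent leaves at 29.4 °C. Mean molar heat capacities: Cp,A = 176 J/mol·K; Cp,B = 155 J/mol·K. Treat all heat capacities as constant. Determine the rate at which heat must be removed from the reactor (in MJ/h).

Extent of reaction ξ = 0.376 × 26.5 = 9.964 mol/min
Reaction term: ξ·ΔH°_rxn = 9.964 × 13.2 = 131.52 kJ/min
Sensible, feed 160→25 °C: -629.64 kJ/min
Outlet flows (mol/min): A 16.536, B 9.964
Sensible, products 25→29.4 °C: 19.601 kJ/min
Q = ΔH = -478.51 kJ/min = -7.9752 kW
Heat removed = 28.711 MJ/h

Q_out = 28.7 MJ/h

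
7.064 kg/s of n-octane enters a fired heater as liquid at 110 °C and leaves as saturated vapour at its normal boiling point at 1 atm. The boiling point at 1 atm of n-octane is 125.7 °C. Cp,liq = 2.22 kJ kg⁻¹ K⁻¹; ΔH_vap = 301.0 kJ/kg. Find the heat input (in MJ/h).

liquid 110→125.7 °C: 34.854 kJ/kg
vaporisation at 125.7 °C: 301 kJ/kg
Δh = 34.854 + 301 = 335.85 kJ/kg
Q = ṁ·Δh = 7.064 kg/s × 335.85 kJ/kg = 2372.5 kJ/s
|Q| = 2372.5 kW = 8540.9 MJ/h

Q = 8540 MJ/h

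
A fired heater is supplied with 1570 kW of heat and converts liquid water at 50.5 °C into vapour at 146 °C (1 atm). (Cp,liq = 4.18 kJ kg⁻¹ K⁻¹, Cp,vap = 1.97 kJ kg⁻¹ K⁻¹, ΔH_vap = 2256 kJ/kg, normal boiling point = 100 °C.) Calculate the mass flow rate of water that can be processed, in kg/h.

Δh = 4.18×(100−50.5) + 2256 + 1.97×(146−100) = 2553.5 kJ/kg
Q = 1570 kW = 1570 kJ/s = 5.652e+06 kJ/h
ṁ = Q/Δh = 5.652e+06 / 2553.5 = 2213.4 kg/h

ṁ = 2210 kg/h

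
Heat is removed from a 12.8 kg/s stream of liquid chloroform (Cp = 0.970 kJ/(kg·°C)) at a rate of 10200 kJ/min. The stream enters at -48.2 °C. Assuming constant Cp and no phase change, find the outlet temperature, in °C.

Q = 10200 kJ/min = 170 kJ/s
ΔT = Q/(ṁ·Cp) = 170/(12.8×0.970) = 13.692 K
T_out = -48.2 − 13.692 = -61.892 °C

T_out = -61.9 °C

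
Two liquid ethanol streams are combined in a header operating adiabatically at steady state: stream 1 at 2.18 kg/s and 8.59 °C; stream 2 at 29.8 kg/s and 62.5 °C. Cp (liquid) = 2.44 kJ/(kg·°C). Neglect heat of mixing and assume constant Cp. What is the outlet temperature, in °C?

Energy balance with Q = 0: Σ ṁᵢCp,ᵢ(T_out − Tᵢ) = 0
T_out = Σ ṁᵢCp,ᵢTᵢ / Σ ṁᵢCp,ᵢ
      = 4590.2 / 78.031 = 58.825 °C

T_out = 58.8 °C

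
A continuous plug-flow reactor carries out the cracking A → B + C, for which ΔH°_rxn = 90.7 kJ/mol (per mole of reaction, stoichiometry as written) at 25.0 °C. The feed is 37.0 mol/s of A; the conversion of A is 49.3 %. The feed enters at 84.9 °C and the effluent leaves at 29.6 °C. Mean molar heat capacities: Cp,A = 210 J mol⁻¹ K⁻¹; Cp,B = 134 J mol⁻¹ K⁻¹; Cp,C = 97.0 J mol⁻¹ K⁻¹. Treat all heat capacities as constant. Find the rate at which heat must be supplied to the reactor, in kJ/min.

Q_in = 73600 kJ/min

Extent of reaction ξ = 0.493 × 37.0 = 18.241 mol/s
Reaction term: ξ·ΔH°_rxn = 18.241 × 90.7 = 1654.5 kJ/s
Sensible, feed 84.9→25 °C: -465.42 kJ/s
Outlet flows (mol/s): A 18.759, B 18.241, C 18.241
Sensible, products 25→29.6 °C: 37.504 kJ/s
Q = ΔH = 1226.5 kJ/s = 1226.5 kW
Heat supplied = 73592 kJ/min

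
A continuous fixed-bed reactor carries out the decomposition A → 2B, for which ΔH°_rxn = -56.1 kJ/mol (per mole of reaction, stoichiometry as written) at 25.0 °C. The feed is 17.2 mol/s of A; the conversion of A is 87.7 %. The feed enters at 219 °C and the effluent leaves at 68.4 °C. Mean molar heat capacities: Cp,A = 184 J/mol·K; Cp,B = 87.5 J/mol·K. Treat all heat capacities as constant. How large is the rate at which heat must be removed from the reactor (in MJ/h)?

Extent of reaction ξ = 0.877 × 17.2 = 15.084 mol/s
Reaction term: ξ·ΔH°_rxn = 15.084 × -56.1 = -846.23 kJ/s
Sensible, feed 219→25 °C: -613.97 kJ/s
Outlet flows (mol/s): A 2.1156, B 30.169
Sensible, products 25→68.4 °C: 131.46 kJ/s
Q = ΔH = -1328.7 kJ/s = -1328.7 kW
Heat removed = 4783.5 MJ/h

Q_out = 4780 MJ/h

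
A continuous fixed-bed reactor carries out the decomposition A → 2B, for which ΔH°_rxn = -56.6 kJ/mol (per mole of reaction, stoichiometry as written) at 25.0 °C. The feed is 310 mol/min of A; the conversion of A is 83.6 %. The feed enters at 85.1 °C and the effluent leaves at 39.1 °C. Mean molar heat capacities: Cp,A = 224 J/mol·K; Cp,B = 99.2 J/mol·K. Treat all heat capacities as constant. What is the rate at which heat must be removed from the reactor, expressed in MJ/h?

Q_out = 1080 MJ/h

Extent of reaction ξ = 0.836 × 310 = 259.16 mol/min
Reaction term: ξ·ΔH°_rxn = 259.16 × -56.6 = -14668 kJ/min
Sensible, feed 85.1→25 °C: -4173.3 kJ/min
Outlet flows (mol/min): A 50.84, B 518.32
Sensible, products 25→39.1 °C: 885.56 kJ/min
Q = ΔH = -17956 kJ/min = -299.27 kW
Heat removed = 1077.4 MJ/h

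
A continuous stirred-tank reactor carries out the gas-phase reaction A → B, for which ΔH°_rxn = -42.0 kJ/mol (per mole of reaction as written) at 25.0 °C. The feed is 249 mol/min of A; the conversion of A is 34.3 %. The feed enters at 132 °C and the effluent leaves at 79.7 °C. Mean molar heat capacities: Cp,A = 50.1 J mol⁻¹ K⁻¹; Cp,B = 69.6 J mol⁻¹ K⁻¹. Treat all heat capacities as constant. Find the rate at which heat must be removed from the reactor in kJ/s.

Extent of reaction ξ = 0.343 × 249 = 85.407 mol/min
Reaction term: ξ·ΔH°_rxn = 85.407 × -42.0 = -3587.1 kJ/min
Sensible, feed 132→25 °C: -1334.8 kJ/min
Outlet flows (mol/min): A 163.59, B 85.407
Sensible, products 25→79.7 °C: 773.48 kJ/min
Q = ΔH = -4148.4 kJ/min = -69.141 kW
Heat removed = 69.141 kJ/s

Q_out = 69.1 kJ/s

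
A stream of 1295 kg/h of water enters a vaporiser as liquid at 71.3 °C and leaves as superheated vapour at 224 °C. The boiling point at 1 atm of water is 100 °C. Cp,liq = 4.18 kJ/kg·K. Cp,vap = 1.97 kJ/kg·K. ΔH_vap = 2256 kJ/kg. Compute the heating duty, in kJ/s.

Q = 943 kJ/s

liquid 71.3→100 °C: 119.97 kJ/kg
vaporisation at 100 °C: 2256 kJ/kg
vapour 100→224 °C: 244.28 kJ/kg
Δh = 119.97 + 2256 + 244.28 = 2620.2 kJ/kg
Q = ṁ·Δh = 1295 kg/h × 2620.2 kJ/kg = 3.3932e+06 kJ/h
|Q| = 942.56 kW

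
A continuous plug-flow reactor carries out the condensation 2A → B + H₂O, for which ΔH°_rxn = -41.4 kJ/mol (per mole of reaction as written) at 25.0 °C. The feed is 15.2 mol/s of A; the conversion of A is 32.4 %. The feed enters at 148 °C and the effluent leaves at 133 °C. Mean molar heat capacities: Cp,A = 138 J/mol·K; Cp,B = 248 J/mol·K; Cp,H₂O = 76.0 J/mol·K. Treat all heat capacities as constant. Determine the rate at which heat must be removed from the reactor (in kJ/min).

Extent of reaction ξ = 0.324 × 15.2 / 2 = 2.4624 mol/s
Reaction term: ξ·ΔH°_rxn = 2.4624 × -41.4 = -101.94 kJ/s
Sensible, feed 148→25 °C: -258 kJ/s
Outlet flows (mol/s): A 10.275, B 2.4624, H₂O 2.4624
Sensible, products 25→133 °C: 239.31 kJ/s
Q = ΔH = -120.64 kJ/s = -120.64 kW
Heat removed = 7238.5 kJ/min

Q_out = 7240 kJ/min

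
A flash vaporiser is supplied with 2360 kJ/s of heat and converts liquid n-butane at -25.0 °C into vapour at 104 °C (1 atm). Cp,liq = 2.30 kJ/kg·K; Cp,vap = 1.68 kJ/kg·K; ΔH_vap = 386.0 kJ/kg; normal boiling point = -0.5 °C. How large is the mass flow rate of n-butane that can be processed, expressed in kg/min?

ṁ = 229 kg/min

Δh = 2.30×(-0.5−-25.0) + 386.0 + 1.68×(104−-0.5) = 617.91 kJ/kg
Q = 2360 kJ/s = 2360 kJ/s = 141600 kJ/min
ṁ = Q/Δh = 141600 / 617.91 = 229.16 kg/min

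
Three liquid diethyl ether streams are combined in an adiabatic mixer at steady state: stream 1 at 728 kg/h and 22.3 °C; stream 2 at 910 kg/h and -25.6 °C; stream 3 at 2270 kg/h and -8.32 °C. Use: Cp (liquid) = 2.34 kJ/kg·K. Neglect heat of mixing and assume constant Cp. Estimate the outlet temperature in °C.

T_out = -6.64 °C

Adiabatic, steady state ⇒ Σ ṁᵢCp,ᵢ(T_out − Tᵢ) = 0
Σ ṁᵢCp,ᵢTᵢ = 728×2.34×22.3 + 910×2.34×-25.6 + 2270×2.34×-8.32 = -60718
Σ ṁᵢCp,ᵢ = 728×2.34 + 910×2.34 + 2270×2.34 = 9144.7
T_out = -60718 / 9144.7 = -6.6397 °C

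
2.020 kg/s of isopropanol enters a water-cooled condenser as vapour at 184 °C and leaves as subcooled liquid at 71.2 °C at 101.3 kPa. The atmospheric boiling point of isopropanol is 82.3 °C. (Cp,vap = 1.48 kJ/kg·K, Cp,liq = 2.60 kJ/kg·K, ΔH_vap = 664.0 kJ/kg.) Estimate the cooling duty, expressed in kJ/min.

Q_c = 102000 kJ/min

vapour 184→82.3 °C: -150.52 kJ/kg
condensation at 82.3 °C: -664 kJ/kg
liquid 82.3→71.2 °C: -28.86 kJ/kg
Δh = -150.52 + -664 + -28.86 = -843.38 kJ/kg
Q = ṁ·Δh = 2.020 kg/s × -843.38 kJ/kg = -1703.6 kJ/s
|Q| = 1703.6 kW = 102220 kJ/min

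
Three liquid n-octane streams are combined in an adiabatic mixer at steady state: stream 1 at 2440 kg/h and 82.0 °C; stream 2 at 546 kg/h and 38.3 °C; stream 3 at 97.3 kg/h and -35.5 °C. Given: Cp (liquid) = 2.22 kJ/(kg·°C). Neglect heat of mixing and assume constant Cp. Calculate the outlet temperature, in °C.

T_out = 70.6 °C

Adiabatic, steady state ⇒ Σ ṁᵢCp,ᵢ(T_out − Tᵢ) = 0
T_out = Σ ṁᵢCp,ᵢTᵢ / Σ ṁᵢCp,ᵢ
      = 482930 / 6844.9 = 70.554 °C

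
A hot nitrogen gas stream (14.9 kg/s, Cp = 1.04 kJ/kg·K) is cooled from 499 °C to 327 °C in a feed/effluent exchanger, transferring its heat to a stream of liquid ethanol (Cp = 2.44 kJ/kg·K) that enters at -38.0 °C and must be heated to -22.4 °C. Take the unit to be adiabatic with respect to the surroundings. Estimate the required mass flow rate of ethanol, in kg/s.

ṁ_c = 70.0 kg/s

Heat released by hot stream: Q = 14.9 × 1.04 × (499 − 327) = 2665.3 kJ/s
Energy balance on cold side (adiabatic exchanger): Q = ṁ_c·Cp_c·(T_c,out − T_c,in)
ṁ_c = 2665.3 / [2.44 × (-22.4 − -38.0)] = 70.022 kg/s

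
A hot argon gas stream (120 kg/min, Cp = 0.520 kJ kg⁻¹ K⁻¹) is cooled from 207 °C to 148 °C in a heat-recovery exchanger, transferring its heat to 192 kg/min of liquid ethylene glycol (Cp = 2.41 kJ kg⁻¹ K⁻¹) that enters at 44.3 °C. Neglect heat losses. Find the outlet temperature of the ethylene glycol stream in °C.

Heat released by hot stream: Q = 120 × 0.520 × (207 − 148) = 3681.6 kJ/min
Energy balance on cold side (adiabatic exchanger): Q = ṁ_c·Cp_c·(T_c,out − T_c,in)
T_c,out = 44.3 + 3681.6/(192 × 2.41) = 52.256 °C

T_c,out = 52.3 °C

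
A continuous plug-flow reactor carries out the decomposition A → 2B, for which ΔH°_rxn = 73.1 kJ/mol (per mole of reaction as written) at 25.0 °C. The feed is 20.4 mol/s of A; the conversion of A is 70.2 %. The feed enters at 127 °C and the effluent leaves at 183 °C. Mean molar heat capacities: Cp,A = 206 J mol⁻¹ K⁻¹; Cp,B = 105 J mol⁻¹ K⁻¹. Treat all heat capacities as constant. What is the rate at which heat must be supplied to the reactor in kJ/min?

Extent of reaction ξ = 0.702 × 20.4 = 14.321 mol/s
Reaction term: ξ·ΔH°_rxn = 14.321 × 73.1 = 1046.9 kJ/s
Sensible, feed 127→25 °C: -428.64 kJ/s
Outlet flows (mol/s): A 6.0792, B 28.642
Sensible, products 25→183 °C: 673.03 kJ/s
Q = ΔH = 1291.2 kJ/s = 1291.2 kW
Heat supplied = 77474 kJ/min

Q_in = 77500 kJ/min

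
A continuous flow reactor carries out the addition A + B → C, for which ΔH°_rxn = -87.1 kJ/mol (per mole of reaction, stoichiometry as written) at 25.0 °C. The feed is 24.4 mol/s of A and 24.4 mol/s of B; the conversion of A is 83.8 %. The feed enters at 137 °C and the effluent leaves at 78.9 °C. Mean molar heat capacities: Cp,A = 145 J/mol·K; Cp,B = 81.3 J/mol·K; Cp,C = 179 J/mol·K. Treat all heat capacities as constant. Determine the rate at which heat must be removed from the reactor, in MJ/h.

Q_out = 7750 MJ/h

Extent of reaction ξ = 0.838 × 24.4 = 20.447 mol/s
Reaction term: ξ·ΔH°_rxn = 20.447 × -87.1 = -1781 kJ/s
Sensible, feed 137→25 °C: -618.43 kJ/s
Outlet flows (mol/s): A 3.9528, B 3.9528, C 20.447
Sensible, products 25→78.9 °C: 245.49 kJ/s
Q = ΔH = -2153.9 kJ/s = -2153.9 kW
Heat removed = 7754 MJ/h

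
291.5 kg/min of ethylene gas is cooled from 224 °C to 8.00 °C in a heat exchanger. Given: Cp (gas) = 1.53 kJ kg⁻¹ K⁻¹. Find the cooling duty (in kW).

Q_c = 1610 kW

Q = ṁ·Cp·ΔT = 291.5 × 1.53 × (8.00 − 224) = -96335 kJ/min
Converting: 96335 / 60 s = 1605.6 kW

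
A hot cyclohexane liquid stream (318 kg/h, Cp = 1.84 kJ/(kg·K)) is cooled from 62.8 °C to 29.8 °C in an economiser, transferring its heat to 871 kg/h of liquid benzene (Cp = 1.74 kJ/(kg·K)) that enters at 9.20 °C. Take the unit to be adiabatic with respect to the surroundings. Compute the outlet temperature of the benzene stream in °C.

T_c,out = 21.9 °C

Heat released by hot stream: Q = 318 × 1.84 × (62.8 − 29.8) = 19309 kJ/h
Energy balance on cold side (adiabatic exchanger): Q = ṁ_c·Cp_c·(T_c,out − T_c,in)
T_c,out = 9.20 + 19309/(871 × 1.74) = 21.941 °C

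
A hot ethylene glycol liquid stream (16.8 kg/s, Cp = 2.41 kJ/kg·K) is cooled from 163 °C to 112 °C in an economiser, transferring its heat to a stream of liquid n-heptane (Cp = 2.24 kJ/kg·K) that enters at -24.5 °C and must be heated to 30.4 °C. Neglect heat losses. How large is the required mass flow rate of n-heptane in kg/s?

Heat released by hot stream: Q = 16.8 × 2.41 × (163 − 112) = 2064.9 kJ/s
Energy balance on cold side (adiabatic exchanger): Q = ṁ_c·Cp_c·(T_c,out − T_c,in)
ṁ_c = 2064.9 / [2.24 × (30.4 − -24.5)] = 16.791 kg/s

ṁ_c = 16.8 kg/s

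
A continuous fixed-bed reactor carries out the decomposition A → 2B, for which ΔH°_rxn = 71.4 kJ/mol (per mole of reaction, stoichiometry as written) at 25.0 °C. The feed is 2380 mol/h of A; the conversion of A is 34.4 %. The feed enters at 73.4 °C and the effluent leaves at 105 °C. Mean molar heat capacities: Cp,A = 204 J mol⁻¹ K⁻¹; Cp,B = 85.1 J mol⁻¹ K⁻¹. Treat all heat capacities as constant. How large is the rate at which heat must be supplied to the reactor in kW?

Extent of reaction ξ = 0.344 × 2380 = 818.72 mol/h
Reaction term: ξ·ΔH°_rxn = 818.72 × 71.4 = 58457 kJ/h
Sensible, feed 73.4→25 °C: -23499 kJ/h
Outlet flows (mol/h): A 1561.3, B 1637.4
Sensible, products 25→105 °C: 36628 kJ/h
Q = ΔH = 71585 kJ/h = 19.885 kW
Heat supplied = 19.885 kW

Q_in = 19.9 kW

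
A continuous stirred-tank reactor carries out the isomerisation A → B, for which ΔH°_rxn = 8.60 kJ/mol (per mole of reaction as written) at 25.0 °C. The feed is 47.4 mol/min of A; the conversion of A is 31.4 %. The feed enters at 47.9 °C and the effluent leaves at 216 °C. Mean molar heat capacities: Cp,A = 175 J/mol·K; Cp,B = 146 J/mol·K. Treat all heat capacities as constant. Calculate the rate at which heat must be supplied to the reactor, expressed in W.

Extent of reaction ξ = 0.314 × 47.4 = 14.884 mol/min
Reaction term: ξ·ΔH°_rxn = 14.884 × 8.60 = 128 kJ/min
Sensible, feed 47.9→25 °C: -189.96 kJ/min
Outlet flows (mol/min): A 32.516, B 14.884
Sensible, products 25→216 °C: 1501.9 kJ/min
Q = ΔH = 1439.9 kJ/min = 23.999 kW
Heat supplied = 23999 W

Q_in = 24000 W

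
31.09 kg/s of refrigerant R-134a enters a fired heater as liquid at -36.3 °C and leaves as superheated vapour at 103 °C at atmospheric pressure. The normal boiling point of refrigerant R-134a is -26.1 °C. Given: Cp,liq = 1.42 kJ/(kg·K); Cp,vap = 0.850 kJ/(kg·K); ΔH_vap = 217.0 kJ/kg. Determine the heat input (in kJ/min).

Q = 637000 kJ/min

liquid -36.3→-26.1 °C: 14.484 kJ/kg
vaporisation at -26.1 °C: 217 kJ/kg
vapour -26.1→103 °C: 109.73 kJ/kg
Δh = 14.484 + 217 + 109.73 = 341.22 kJ/kg
Q = ṁ·Δh = 31.09 kg/s × 341.22 kJ/kg = 10608 kJ/s
|Q| = 10608 kW = 636510 kJ/min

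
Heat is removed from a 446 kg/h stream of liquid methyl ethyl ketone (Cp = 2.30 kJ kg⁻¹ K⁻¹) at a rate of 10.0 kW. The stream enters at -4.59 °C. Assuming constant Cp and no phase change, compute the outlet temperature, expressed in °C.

T_out = -39.7 °C

Q = 10.0 kW = 36000 kJ/h
ΔT = Q/(ṁ·Cp) = 36000/(446×2.30) = 35.095 K
T_out = -4.59 − 35.095 = -39.685 °C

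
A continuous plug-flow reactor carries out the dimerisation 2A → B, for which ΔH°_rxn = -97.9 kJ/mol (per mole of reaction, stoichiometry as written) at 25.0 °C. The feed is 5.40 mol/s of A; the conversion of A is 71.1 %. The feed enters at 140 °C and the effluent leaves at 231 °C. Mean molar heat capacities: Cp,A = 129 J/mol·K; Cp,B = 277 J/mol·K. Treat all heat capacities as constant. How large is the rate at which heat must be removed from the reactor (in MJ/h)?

Q_out = 421 MJ/h

Extent of reaction ξ = 0.711 × 5.40 / 2 = 1.9197 mol/s
Reaction term: ξ·ΔH°_rxn = 1.9197 × -97.9 = -187.94 kJ/s
Sensible, feed 140→25 °C: -80.109 kJ/s
Outlet flows (mol/s): A 1.5606, B 1.9197
Sensible, products 25→231 °C: 151.01 kJ/s
Q = ΔH = -117.03 kJ/s = -117.03 kW
Heat removed = 421.32 MJ/h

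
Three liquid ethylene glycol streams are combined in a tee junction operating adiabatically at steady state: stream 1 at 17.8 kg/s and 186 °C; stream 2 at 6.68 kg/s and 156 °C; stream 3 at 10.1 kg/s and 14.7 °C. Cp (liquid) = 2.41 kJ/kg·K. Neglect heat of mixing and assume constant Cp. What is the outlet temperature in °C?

T_out = 130 °C

Adiabatic, steady state ⇒ Σ ṁᵢCp,ᵢ(T_out − Tᵢ) = 0
T_out = Σ ṁᵢCp,ᵢTᵢ / Σ ṁᵢCp,ᵢ
      = 10848 / 83.338 = 130.17 °C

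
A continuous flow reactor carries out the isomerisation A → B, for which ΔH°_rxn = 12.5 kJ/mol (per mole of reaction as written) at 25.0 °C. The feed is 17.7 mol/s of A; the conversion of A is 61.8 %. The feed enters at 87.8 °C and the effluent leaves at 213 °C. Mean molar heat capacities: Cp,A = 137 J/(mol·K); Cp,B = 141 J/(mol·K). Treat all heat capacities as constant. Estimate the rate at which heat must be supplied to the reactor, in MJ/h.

Extent of reaction ξ = 0.618 × 17.7 = 10.939 mol/s
Reaction term: ξ·ΔH°_rxn = 10.939 × 12.5 = 136.73 kJ/s
Sensible, feed 87.8→25 °C: -152.28 kJ/s
Outlet flows (mol/s): A 6.7614, B 10.939
Sensible, products 25→213 °C: 464.11 kJ/s
Q = ΔH = 448.56 kJ/s = 448.56 kW
Heat supplied = 1614.8 MJ/h

Q_in = 1610 MJ/h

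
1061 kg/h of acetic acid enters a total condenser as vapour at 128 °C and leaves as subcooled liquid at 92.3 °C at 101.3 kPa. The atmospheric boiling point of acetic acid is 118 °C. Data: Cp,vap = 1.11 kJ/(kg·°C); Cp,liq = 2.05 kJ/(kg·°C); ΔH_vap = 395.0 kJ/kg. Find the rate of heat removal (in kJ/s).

Q_c = 135 kJ/s

vapour 128→118 °C: -11.1 kJ/kg
condensation at 118 °C: -395 kJ/kg
liquid 118→92.3 °C: -52.685 kJ/kg
Δh = -11.1 + -395 + -52.685 = -458.79 kJ/kg
Q = ṁ·Δh = 1061 kg/h × -458.79 kJ/kg = -486770 kJ/h
|Q| = 135.21 kW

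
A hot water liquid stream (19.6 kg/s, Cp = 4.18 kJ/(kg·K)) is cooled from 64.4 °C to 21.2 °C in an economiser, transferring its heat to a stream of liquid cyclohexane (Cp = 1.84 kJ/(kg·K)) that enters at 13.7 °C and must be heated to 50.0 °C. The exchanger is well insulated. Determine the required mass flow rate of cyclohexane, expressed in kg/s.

Heat released by hot stream: Q = 19.6 × 4.18 × (64.4 − 21.2) = 3539.3 kJ/s
Energy balance on cold side (adiabatic exchanger): Q = ṁ_c·Cp_c·(T_c,out − T_c,in)
ṁ_c = 3539.3 / [1.84 × (50.0 − 13.7)] = 52.99 kg/s

ṁ_c = 53.0 kg/s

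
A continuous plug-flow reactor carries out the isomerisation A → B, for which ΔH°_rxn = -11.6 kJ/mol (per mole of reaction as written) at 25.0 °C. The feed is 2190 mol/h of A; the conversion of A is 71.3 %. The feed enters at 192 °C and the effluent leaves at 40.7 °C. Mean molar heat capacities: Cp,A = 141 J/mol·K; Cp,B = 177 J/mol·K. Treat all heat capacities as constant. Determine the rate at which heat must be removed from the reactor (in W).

Q_out = 17800 W

Extent of reaction ξ = 0.713 × 2190 = 1561.5 mol/h
Reaction term: ξ·ΔH°_rxn = 1561.5 × -11.6 = -18113 kJ/h
Sensible, feed 192→25 °C: -51568 kJ/h
Outlet flows (mol/h): A 628.53, B 1561.5
Sensible, products 25→40.7 °C: 5730.5 kJ/h
Q = ΔH = -63950 kJ/h = -17.764 kW
Heat removed = 17764 W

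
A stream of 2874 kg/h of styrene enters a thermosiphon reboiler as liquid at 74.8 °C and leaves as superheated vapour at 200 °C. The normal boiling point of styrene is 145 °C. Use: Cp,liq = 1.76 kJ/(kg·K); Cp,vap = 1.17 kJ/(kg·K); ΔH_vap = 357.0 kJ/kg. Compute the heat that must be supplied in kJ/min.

Q = 26100 kJ/min

liquid 74.8→145 °C: 123.55 kJ/kg
vaporisation at 145 °C: 357 kJ/kg
vapour 145→200 °C: 64.35 kJ/kg
Δh = 123.55 + 357 + 64.35 = 544.9 kJ/kg
Q = ṁ·Δh = 2874 kg/h × 544.9 kJ/kg = 1.566e+06 kJ/h
|Q| = 435.01 kW = 26101 kJ/min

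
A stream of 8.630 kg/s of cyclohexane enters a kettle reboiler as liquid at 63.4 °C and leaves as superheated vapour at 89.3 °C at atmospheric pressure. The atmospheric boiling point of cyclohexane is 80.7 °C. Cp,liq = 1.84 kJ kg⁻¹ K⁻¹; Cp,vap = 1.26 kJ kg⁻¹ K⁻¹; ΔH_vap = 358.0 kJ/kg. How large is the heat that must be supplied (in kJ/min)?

liquid 63.4→80.7 °C: 31.832 kJ/kg
vaporisation at 80.7 °C: 358 kJ/kg
vapour 80.7→89.3 °C: 10.836 kJ/kg
Δh = 31.832 + 358 + 10.836 = 400.67 kJ/kg
Q = ṁ·Δh = 8.630 kg/s × 400.67 kJ/kg = 3457.8 kJ/s
|Q| = 3457.8 kW = 207470 kJ/min

Q = 207000 kJ/min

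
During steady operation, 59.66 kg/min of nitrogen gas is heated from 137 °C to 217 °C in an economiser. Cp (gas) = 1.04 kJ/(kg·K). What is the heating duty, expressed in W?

Q = 82700 W

Q = ṁ·Cp·ΔT = 59.66 × 1.04 × (217 − 137) = 4963.7 kJ/min
Converting: 4963.7 / 60 s = 82.729 kW
Heating duty = 82729 W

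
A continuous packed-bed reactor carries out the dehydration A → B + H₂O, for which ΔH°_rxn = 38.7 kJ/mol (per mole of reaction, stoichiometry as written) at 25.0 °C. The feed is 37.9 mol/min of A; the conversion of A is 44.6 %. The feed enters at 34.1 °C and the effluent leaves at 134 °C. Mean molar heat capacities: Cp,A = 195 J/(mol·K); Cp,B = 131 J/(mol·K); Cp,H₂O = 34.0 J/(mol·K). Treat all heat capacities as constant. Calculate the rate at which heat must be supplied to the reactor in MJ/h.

Extent of reaction ξ = 0.446 × 37.9 = 16.903 mol/min
Reaction term: ξ·ΔH°_rxn = 16.903 × 38.7 = 654.16 kJ/min
Sensible, feed 34.1→25 °C: -67.254 kJ/min
Outlet flows (mol/min): A 20.997, B 16.903, H₂O 16.903
Sensible, products 25→134 °C: 750.29 kJ/min
Q = ΔH = 1337.2 kJ/min = 22.287 kW
Heat supplied = 80.232 MJ/h

Q_in = 80.2 MJ/h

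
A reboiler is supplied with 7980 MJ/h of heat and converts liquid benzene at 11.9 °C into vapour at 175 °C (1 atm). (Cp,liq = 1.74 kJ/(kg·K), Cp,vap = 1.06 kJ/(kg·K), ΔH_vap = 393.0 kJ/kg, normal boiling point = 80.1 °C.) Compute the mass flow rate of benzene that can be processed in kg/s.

Δh = 1.74×(80.1−11.9) + 393.0 + 1.06×(175−80.1) = 612.26 kJ/kg
Q = 7980 MJ/h = 2216.7 kJ/s = 2216.7 kJ/s
ṁ = Q/Δh = 2216.7 / 612.26 = 3.6205 kg/s

ṁ = 3.62 kg/s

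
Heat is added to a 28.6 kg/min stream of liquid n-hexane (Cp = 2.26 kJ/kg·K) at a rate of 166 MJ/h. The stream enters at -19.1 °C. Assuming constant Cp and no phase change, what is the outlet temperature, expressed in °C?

Q = 166 MJ/h = 2766.7 kJ/min
ΔT = Q/(ṁ·Cp) = 2766.7/(28.6×2.26) = 42.804 K
T_out = -19.1 + 42.804 = 23.704 °C

T_out = 23.7 °C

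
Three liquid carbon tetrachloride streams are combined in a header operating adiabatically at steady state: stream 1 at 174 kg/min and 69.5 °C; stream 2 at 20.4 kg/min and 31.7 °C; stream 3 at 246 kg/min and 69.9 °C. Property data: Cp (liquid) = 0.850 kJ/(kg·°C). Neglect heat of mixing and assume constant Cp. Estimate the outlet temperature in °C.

T_out = 68.0 °C

Adiabatic, steady state ⇒ Σ ṁᵢCp,ᵢ(T_out − Tᵢ) = 0
Σ ṁᵢCp,ᵢTᵢ = 174×0.850×69.5 + 20.4×0.850×31.7 + 246×0.850×69.9 = 25445
Σ ṁᵢCp,ᵢ = 174×0.850 + 20.4×0.850 + 246×0.850 = 374.34
T_out = 25445 / 374.34 = 67.972 °C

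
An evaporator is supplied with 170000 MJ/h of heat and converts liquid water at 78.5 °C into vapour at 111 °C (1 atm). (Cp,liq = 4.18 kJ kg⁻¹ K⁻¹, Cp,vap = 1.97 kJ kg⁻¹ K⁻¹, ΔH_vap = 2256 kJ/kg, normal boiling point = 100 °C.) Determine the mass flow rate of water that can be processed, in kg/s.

Δh = 4.18×(100−78.5) + 2256 + 1.97×(111−100) = 2367.5 kJ/kg
Q = 170000 MJ/h = 47222 kJ/s = 47222 kJ/s
ṁ = Q/Δh = 47222 / 2367.5 = 19.946 kg/s

ṁ = 19.9 kg/s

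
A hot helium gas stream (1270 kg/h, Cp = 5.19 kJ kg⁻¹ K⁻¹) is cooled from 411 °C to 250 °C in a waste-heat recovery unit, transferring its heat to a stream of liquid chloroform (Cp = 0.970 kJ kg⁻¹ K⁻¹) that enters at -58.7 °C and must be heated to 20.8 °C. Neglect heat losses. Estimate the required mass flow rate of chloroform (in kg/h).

Heat released by hot stream: Q = 1270 × 5.19 × (411 − 250) = 1.0612e+06 kJ/h
Energy balance on cold side (adiabatic exchanger): Q = ṁ_c·Cp_c·(T_c,out − T_c,in)
ṁ_c = 1.0612e+06 / [0.970 × (20.8 − -58.7)] = 13761 kg/h

ṁ_c = 13800 kg/h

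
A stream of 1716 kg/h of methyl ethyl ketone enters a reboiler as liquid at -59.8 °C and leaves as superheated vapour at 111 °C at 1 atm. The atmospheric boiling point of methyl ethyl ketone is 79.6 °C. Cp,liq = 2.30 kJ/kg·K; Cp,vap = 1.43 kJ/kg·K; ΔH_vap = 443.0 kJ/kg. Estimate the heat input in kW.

Q = 385 kW

liquid -59.8→79.6 °C: 320.62 kJ/kg
vaporisation at 79.6 °C: 443 kJ/kg
vapour 79.6→111 °C: 44.902 kJ/kg
Δh = 320.62 + 443 + 44.902 = 808.52 kJ/kg
Q = ṁ·Δh = 1716 kg/h × 808.52 kJ/kg = 1.3874e+06 kJ/h
|Q| = 385.4 kW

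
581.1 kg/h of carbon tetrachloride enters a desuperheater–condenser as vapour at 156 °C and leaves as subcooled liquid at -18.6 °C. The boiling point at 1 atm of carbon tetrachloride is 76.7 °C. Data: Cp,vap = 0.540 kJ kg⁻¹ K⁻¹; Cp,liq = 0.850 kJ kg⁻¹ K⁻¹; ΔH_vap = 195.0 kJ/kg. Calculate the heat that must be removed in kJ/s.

Q_c = 51.5 kJ/s

vapour 156→76.7 °C: -42.822 kJ/kg
condensation at 76.7 °C: -195 kJ/kg
liquid 76.7→-18.6 °C: -81.005 kJ/kg
Δh = -42.822 + -195 + -81.005 = -318.83 kJ/kg
Q = ṁ·Δh = 581.1 kg/h × -318.83 kJ/kg = -185270 kJ/h
|Q| = 51.464 kW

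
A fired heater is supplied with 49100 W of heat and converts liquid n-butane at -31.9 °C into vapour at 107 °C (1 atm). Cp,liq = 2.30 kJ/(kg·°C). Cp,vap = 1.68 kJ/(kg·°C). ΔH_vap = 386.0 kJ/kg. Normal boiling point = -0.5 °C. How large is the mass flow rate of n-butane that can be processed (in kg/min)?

Δh = 2.30×(-0.5−-31.9) + 386.0 + 1.68×(107−-0.5) = 638.82 kJ/kg
Q = 49100 W = 49.1 kJ/s = 2946 kJ/min
ṁ = Q/Δh = 2946 / 638.82 = 4.6116 kg/min

ṁ = 4.61 kg/min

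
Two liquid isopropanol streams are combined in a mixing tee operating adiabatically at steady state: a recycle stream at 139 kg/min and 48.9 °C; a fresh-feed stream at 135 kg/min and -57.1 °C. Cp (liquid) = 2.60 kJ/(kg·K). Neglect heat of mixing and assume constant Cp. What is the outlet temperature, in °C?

Adiabatic, steady state ⇒ Σ ṁᵢCp,ᵢ(T_out − Tᵢ) = 0
T_out = Σ ṁᵢCp,ᵢTᵢ / Σ ṁᵢCp,ᵢ
      = -2369.6 / 712.4 = -3.3263 °C

T_out = -3.33 °C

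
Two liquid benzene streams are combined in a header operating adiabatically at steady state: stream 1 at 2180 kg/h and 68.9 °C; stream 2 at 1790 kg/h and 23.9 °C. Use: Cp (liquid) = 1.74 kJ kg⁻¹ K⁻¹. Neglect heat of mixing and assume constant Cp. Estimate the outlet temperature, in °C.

T_out = 48.6 °C

No heat crosses the boundary, so H_out = H_in.
T_out = Σ ṁᵢCp,ᵢTᵢ / Σ ṁᵢCp,ᵢ
      = 335790 / 6907.8 = 48.61 °C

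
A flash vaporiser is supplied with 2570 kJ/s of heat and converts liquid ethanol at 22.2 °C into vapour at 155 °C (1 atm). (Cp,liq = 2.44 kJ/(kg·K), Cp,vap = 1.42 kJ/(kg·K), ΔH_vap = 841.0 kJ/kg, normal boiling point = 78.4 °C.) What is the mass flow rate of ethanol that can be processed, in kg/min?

Δh = 2.44×(78.4−22.2) + 841.0 + 1.42×(155−78.4) = 1086.9 kJ/kg
Q = 2570 kJ/s = 2570 kJ/s = 154200 kJ/min
ṁ = Q/Δh = 154200 / 1086.9 = 141.87 kg/min

ṁ = 142 kg/min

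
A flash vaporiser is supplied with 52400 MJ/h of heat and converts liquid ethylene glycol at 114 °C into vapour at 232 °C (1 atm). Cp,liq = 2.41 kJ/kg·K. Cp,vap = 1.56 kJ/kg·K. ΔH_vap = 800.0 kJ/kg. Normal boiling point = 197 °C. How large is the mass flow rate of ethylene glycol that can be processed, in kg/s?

Δh = 2.41×(197−114) + 800.0 + 1.56×(232−197) = 1054.6 kJ/kg
Q = 52400 MJ/h = 14556 kJ/s = 14556 kJ/s
ṁ = Q/Δh = 14556 / 1054.6 = 13.802 kg/s

ṁ = 13.8 kg/s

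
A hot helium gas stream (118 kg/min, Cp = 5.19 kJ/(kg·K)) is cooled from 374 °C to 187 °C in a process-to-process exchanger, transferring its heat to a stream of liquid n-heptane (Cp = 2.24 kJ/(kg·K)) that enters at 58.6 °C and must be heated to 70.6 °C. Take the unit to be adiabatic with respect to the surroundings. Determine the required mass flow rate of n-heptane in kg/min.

Heat released by hot stream: Q = 118 × 5.19 × (374 − 187) = 114520 kJ/min
Energy balance on cold side (adiabatic exchanger): Q = ṁ_c·Cp_c·(T_c,out − T_c,in)
ṁ_c = 114520 / [2.24 × (70.6 − 58.6)] = 4260.5 kg/min

ṁ_c = 4260 kg/min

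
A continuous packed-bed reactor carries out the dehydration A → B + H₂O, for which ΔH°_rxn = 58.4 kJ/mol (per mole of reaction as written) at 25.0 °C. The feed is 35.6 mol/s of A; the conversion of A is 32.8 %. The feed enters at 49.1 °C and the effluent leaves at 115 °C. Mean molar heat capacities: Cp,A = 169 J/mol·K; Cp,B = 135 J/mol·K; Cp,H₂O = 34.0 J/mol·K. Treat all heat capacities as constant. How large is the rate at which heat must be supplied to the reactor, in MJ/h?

Extent of reaction ξ = 0.328 × 35.6 = 11.677 mol/s
Reaction term: ξ·ΔH°_rxn = 11.677 × 58.4 = 681.93 kJ/s
Sensible, feed 49.1→25 °C: -145 kJ/s
Outlet flows (mol/s): A 23.923, B 11.677, H₂O 11.677
Sensible, products 25→115 °C: 541.48 kJ/s
Q = ΔH = 1078.4 kJ/s = 1078.4 kW
Heat supplied = 3882.3 MJ/h

Q_in = 3880 MJ/h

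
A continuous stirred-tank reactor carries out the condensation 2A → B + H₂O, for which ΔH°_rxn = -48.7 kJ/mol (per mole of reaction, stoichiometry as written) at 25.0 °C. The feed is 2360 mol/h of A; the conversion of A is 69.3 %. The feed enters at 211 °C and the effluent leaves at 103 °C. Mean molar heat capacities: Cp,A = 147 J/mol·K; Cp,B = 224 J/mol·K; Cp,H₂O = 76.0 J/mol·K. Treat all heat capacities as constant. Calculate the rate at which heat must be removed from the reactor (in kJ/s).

Q_out = 21.4 kJ/s

Extent of reaction ξ = 0.693 × 2360 / 2 = 817.74 mol/h
Reaction term: ξ·ΔH°_rxn = 817.74 × -48.7 = -39824 kJ/h
Sensible, feed 211→25 °C: -64527 kJ/h
Outlet flows (mol/h): A 724.52, B 817.74, H₂O 817.74
Sensible, products 25→103 °C: 27442 kJ/h
Q = ΔH = -76909 kJ/h = -21.363 kW
Heat removed = 21.363 kJ/s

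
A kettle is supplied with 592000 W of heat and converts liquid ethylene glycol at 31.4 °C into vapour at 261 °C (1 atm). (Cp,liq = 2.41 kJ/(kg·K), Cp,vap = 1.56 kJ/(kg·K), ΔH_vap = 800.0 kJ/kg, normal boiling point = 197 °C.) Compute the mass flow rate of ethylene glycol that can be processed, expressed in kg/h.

ṁ = 1640 kg/h

Δh = 2.41×(197−31.4) + 800.0 + 1.56×(261−197) = 1298.9 kJ/kg
Q = 592000 W = 592 kJ/s = 2.1312e+06 kJ/h
ṁ = Q/Δh = 2.1312e+06 / 1298.9 = 1640.7 kg/h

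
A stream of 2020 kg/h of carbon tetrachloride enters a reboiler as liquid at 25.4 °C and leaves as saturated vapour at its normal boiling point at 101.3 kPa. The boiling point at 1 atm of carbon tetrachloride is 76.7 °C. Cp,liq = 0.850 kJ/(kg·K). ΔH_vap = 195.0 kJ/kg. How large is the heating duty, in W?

Q = 134000 W

liquid 25.4→76.7 °C: 43.605 kJ/kg
vaporisation at 76.7 °C: 195 kJ/kg
Δh = 43.605 + 195 = 238.61 kJ/kg
Q = ṁ·Δh = 2020 kg/h × 238.61 kJ/kg = 481980 kJ/h
|Q| = 133.88 kW = 133880 W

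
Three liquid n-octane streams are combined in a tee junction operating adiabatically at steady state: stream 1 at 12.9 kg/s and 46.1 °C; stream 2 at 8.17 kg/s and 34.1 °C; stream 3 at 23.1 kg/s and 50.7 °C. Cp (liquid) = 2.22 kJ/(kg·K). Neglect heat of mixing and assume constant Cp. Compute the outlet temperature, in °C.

T_out = 46.3 °C

Adiabatic, steady state ⇒ Σ ṁᵢCp,ᵢ(T_out − Tᵢ) = 0
Σ ṁᵢCp,ᵢTᵢ = 12.9×2.22×46.1 + 8.17×2.22×34.1 + 23.1×2.22×50.7 = 4538.7
Σ ṁᵢCp,ᵢ = 12.9×2.22 + 8.17×2.22 + 23.1×2.22 = 98.057
T_out = 4538.7 / 98.057 = 46.286 °C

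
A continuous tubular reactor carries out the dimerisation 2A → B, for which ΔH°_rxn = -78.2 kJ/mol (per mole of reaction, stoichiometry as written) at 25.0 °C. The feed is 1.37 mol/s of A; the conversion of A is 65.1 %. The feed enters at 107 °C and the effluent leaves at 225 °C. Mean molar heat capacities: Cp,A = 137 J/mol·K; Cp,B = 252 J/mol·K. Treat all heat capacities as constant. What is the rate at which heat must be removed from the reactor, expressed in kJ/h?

Extent of reaction ξ = 0.651 × 1.37 / 2 = 0.44594 mol/s
Reaction term: ξ·ΔH°_rxn = 0.44594 × -78.2 = -34.872 kJ/s
Sensible, feed 107→25 °C: -15.391 kJ/s
Outlet flows (mol/s): A 0.47813, B 0.44594
Sensible, products 25→225 °C: 35.576 kJ/s
Q = ΔH = -14.687 kJ/s = -14.687 kW
Heat removed = 52873 kJ/h

Q_out = 52900 kJ/h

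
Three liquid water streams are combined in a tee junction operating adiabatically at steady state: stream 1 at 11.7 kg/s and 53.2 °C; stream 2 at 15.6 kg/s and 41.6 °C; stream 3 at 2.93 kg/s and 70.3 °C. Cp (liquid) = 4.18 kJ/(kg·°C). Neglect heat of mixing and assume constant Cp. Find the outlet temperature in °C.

Energy balance with Q = 0: Σ ṁᵢCp,ᵢ(T_out − Tᵢ) = 0
T_out = Σ ṁᵢCp,ᵢTᵢ / Σ ṁᵢCp,ᵢ
      = 6175.4 / 126.36 = 48.871 °C

T_out = 48.9 °C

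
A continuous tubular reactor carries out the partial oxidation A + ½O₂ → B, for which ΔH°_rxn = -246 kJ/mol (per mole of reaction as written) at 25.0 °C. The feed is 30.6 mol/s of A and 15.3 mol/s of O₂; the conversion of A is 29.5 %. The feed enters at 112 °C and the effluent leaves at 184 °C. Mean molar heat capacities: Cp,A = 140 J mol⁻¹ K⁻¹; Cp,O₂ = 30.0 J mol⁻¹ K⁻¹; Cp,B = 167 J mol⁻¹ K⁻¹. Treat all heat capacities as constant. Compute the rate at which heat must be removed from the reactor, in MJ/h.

Extent of reaction ξ = 0.295 × 30.6 = 9.027 mol/s
Reaction term: ξ·ΔH°_rxn = 9.027 × -246 = -2220.6 kJ/s
Sensible, feed 112→25 °C: -412.64 kJ/s
Outlet flows (mol/s): A 21.573, O₂ 10.787, B 9.027
Sensible, products 25→184 °C: 771.36 kJ/s
Q = ΔH = -1861.9 kJ/s = -1861.9 kW
Heat removed = 6702.9 MJ/h

Q_out = 6700 MJ/h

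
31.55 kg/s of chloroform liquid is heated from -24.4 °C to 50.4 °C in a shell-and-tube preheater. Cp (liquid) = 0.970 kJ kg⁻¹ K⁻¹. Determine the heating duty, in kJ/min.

Q = ṁ·Cp·ΔT = 31.55 × 0.970 × (50.4 − -24.4) = 2289.1 kJ/s
Heating duty = 137350 kJ/min

Q = 137000 kJ/min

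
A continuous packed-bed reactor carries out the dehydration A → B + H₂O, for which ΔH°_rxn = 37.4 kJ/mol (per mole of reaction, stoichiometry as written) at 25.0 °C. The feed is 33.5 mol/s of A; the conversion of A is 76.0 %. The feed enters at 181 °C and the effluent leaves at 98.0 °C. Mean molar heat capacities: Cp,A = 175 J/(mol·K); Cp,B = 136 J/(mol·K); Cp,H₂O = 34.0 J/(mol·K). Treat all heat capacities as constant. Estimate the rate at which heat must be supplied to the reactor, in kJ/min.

Q_in = 27400 kJ/min

Extent of reaction ξ = 0.760 × 33.5 = 25.46 mol/s
Reaction term: ξ·ΔH°_rxn = 25.46 × 37.4 = 952.2 kJ/s
Sensible, feed 181→25 °C: -914.55 kJ/s
Outlet flows (mol/s): A 8.04, B 25.46, H₂O 25.46
Sensible, products 25→98.0 °C: 418.67 kJ/s
Q = ΔH = 456.32 kJ/s = 456.32 kW
Heat supplied = 27379 kJ/min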